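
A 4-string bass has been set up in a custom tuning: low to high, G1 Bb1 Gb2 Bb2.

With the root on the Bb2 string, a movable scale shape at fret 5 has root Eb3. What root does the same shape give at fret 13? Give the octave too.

Moving from fret 5 to fret 13 shifts the root by 8 semitones.
Eb3 up 8 semitones is B3.

B3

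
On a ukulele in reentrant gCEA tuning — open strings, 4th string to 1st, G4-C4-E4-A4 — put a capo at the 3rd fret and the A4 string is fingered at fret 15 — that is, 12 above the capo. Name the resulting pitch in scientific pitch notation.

C6

The capo raises the open A4 by 3 semitones to C5; fretting 12 more gives A4 + 3 + 12 = A4 + 15 semitones = C6.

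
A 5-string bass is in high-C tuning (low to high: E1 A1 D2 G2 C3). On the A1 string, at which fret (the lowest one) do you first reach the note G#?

11

From A1, count semitones up the chromatic scale until reaching G#: A–A#–B–C–…–F#–G–G# — 11 steps.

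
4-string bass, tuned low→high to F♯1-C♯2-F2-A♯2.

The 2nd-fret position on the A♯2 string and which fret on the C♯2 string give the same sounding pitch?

A♯2 at fret 2 is A♯2 + 2 semitones = C3.
The open C♯2 string is 9 semitones below the open A♯2, so the same pitch on the C♯2 string lies at fret 2 + 9 = 11.

11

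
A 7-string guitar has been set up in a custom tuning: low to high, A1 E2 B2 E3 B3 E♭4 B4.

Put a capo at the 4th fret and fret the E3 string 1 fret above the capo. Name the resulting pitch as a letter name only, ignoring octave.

A

The capo raises the open E3 by 4 semitones to A♭3; fretting 1 more gives E3 + 4 + 1 = E3 + 5 semitones, landing on A.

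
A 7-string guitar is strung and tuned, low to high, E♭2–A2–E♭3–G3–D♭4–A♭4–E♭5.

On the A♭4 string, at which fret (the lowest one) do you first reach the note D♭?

5

From A♭4, count semitones up the chromatic scale until reaching D♭: Ab–A–Bb–B–C–Db — 5 steps.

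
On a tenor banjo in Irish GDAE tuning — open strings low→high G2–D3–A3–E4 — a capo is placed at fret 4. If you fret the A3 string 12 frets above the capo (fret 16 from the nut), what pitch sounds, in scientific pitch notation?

C#5

The capo raises the open A3 by 4 semitones to C#4; fretting 12 more gives A3 + 4 + 12 = A3 + 16 semitones = C#5.
(Also written Db.)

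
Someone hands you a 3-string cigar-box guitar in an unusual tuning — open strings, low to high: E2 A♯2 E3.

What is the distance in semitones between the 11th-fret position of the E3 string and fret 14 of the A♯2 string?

E3 at fret 11 → D♯4 (MIDI 63); A♯2 at fret 14 → C4 (MIDI 60).
63 − 60 = 3, so the two pitches are 3 semitones apart, with D♯4 the higher.

3 semitones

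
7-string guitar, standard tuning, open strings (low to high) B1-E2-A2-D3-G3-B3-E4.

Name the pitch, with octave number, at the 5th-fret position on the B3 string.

Each fret is one semitone, so B3 + 5 = E4.

E4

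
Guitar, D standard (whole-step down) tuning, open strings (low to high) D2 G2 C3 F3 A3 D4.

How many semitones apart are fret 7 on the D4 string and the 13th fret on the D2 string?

18 semitones

D4 at fret 7 → A4 (MIDI 69); D2 at fret 13 → D#3 (MIDI 51).
69 − 51 = 18, so the two pitches are 18 semitones apart, with A4 the higher.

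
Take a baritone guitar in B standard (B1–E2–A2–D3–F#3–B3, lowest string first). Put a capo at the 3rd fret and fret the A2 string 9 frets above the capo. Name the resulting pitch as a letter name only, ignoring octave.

A

The capo raises the open A2 by 3 semitones to C3; fretting 9 more gives A2 + 3 + 9 = A2 + 12 semitones, landing on A.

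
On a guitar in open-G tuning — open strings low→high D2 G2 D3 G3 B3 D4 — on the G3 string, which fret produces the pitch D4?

7

D4 is 7 semitones above the open G3 (G–G#–A–A#–B–C–C#–D), so it sits at fret 7.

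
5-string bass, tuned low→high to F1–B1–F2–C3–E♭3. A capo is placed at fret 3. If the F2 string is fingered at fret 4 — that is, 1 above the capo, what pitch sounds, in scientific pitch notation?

A2

The capo raises the open F2 by 3 semitones to A♭2; fretting 1 more gives F2 + 3 + 1 = F2 + 4 semitones = A2.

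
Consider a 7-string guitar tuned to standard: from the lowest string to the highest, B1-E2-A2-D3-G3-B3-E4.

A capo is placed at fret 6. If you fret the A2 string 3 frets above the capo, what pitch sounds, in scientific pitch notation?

F#3

The capo raises the open A2 by 6 semitones to D#3; fretting 3 more gives A2 + 6 + 3 = A2 + 9 semitones = F#3.
(Also written Gb.)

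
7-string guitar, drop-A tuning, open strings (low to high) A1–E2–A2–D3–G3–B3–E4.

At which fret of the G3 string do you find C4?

5

C4 is 5 semitones above the open G3 (G–G#–A–A#–B–C), so it sits at fret 5.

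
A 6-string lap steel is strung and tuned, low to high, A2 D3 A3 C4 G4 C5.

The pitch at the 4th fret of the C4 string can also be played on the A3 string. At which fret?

Fret 4 on C4 is MIDI 60 + 4 = 64 (E4). On the A3 string (open MIDI 57), that pitch is 64 − 57 = fret 7.

7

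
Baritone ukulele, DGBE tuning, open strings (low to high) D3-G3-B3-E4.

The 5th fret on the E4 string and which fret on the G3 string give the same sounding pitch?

14

E4 at fret 5 is E4 + 5 semitones = A4.
The open G3 string is 9 semitones below the open E4, so the same pitch on the G3 string lies at fret 5 + 9 = 14.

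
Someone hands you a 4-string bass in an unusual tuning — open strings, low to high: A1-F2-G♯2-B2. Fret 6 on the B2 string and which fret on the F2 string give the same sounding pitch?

B2 at fret 6 is B2 + 6 semitones = F3.
The open F2 string is 6 semitones below the open B2, so the same pitch on the F2 string lies at fret 6 + 6 = 12.

12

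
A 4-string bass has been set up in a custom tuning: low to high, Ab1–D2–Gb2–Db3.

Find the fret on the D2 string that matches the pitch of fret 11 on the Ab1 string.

Fret 11 on Ab1 is MIDI 32 + 11 = 43 (G2). On the D2 string (open MIDI 38), that pitch is 43 − 38 = fret 5.

5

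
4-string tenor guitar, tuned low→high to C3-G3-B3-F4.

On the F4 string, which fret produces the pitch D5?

9

D5 is 9 semitones above the open F4 (F–F#–G–G#–A–A#–B–C–C#–D), so it sits at fret 9.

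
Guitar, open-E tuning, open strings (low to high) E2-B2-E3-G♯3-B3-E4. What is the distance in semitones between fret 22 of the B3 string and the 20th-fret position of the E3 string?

9 semitones

B3 at fret 22 → A5 (MIDI 81); E3 at fret 20 → C5 (MIDI 72).
81 − 72 = 9, so the two pitches are 9 semitones apart, with A5 the higher.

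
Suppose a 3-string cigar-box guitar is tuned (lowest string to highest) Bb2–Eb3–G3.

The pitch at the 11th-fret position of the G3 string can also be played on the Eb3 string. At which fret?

15

G3 at fret 11 is G3 + 11 semitones = Gb4.
The open Eb3 string is 4 semitones below the open G3, so the same pitch on the Eb3 string lies at fret 11 + 4 = 15.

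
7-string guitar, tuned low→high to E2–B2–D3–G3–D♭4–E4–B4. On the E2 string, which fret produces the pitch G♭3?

14

G♭3 is 14 semitones above the open E2 (E–F–Gb–G–…–E–F–Gb), so it sits at fret 14.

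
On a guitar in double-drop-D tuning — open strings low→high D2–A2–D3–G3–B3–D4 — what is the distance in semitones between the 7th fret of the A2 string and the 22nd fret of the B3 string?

A2 at fret 7 → E3 (MIDI 52); B3 at fret 22 → A5 (MIDI 81).
52 − 81 = -29, so the two pitches are 29 semitones apart, with A5 the higher.

29 semitones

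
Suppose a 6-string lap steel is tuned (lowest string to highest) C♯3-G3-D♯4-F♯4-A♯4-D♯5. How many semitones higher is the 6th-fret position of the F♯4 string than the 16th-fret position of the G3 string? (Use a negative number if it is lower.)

1 semitone

F♯4 at fret 6 → C5 (MIDI 72); G3 at fret 16 → B4 (MIDI 71).
72 − 71 = 1, so the two pitches are 1 semitone apart.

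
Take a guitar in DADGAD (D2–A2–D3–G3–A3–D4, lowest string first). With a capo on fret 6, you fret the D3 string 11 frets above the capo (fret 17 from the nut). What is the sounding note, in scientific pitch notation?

G4

The capo raises the open D3 by 6 semitones to G#3; fretting 11 more gives D3 + 6 + 11 = D3 + 17 semitones = G4.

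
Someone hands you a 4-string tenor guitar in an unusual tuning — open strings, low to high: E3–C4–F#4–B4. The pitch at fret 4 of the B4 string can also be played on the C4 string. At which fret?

15

B4 at fret 4 is B4 + 4 semitones = D#5.
The open C4 string is 11 semitones below the open B4, so the same pitch on the C4 string lies at fret 4 + 11 = 15.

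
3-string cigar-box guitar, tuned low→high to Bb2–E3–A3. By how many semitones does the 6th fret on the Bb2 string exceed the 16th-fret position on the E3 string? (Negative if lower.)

-16 semitones

Bb2 at fret 6 → E3 (MIDI 52); E3 at fret 16 → Ab4 (MIDI 68).
52 − 68 = -16, so the two pitches are 16 semitones apart.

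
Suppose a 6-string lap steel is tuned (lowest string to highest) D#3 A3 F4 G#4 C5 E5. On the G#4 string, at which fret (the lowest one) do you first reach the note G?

11

From G#4, count semitones up the chromatic scale until reaching G: G#–A–A#–B–…–F–F#–G — 11 steps.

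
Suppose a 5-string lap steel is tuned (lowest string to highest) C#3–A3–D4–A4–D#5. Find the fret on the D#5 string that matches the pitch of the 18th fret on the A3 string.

Fret 18 on A3 is MIDI 57 + 18 = 75 (D#5). On the D#5 string (open MIDI 75), that pitch is 75 − 75 = fret 0.

0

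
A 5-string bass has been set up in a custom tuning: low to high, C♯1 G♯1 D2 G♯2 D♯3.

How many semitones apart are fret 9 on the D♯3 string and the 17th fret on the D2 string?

D♯3 at fret 9 → C4 (MIDI 60); D2 at fret 17 → G3 (MIDI 55).
60 − 55 = 5, so the two pitches are 5 semitones apart, with C4 the higher.

5 semitones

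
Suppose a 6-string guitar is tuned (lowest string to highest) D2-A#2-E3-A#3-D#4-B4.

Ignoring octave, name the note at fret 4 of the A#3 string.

D

The open A#3 string plus 4 semitones: A#–B–C–C#–D.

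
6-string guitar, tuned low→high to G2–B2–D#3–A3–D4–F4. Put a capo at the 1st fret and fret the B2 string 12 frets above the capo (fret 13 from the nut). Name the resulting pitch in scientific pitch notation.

C4

The capo raises the open B2 by 1 semitone to C3; fretting 12 more gives B2 + 1 + 12 = B2 + 13 semitones = C4.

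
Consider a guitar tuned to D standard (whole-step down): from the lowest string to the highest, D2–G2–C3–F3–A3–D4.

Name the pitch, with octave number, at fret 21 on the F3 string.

D5

F3 is MIDI 53. Adding 21 gives 74, which is D5.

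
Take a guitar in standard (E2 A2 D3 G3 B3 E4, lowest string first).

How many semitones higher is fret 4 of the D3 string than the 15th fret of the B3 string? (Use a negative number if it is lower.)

D3 at fret 4 → F♯3 (MIDI 54); B3 at fret 15 → D5 (MIDI 74).
54 − 74 = -20, so the two pitches are 20 semitones apart.

-20 semitones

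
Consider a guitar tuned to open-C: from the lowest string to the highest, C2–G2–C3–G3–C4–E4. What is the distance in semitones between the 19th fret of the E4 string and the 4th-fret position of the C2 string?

E4 at fret 19 → B5 (MIDI 83); C2 at fret 4 → E2 (MIDI 40).
83 − 40 = 43, so the two pitches are 43 semitones apart, with B5 the higher.

43 semitones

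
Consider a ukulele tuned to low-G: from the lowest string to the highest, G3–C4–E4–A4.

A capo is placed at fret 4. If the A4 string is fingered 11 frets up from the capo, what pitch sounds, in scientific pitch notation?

C6

The capo raises the open A4 by 4 semitones to C#5; fretting 11 more gives A4 + 4 + 11 = A4 + 15 semitones = C6.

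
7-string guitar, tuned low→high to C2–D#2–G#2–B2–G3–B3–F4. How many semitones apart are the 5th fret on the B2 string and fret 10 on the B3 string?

B2 at fret 5 → E3 (MIDI 52); B3 at fret 10 → A4 (MIDI 69).
52 − 69 = -17, so the two pitches are 17 semitones apart, with A4 the higher.

17 semitones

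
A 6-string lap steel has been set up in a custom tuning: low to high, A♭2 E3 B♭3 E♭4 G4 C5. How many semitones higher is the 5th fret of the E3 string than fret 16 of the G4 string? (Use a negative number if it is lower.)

-26 semitones

E3 at fret 5 → A3 (MIDI 57); G4 at fret 16 → B5 (MIDI 83).
57 − 83 = -26, so the two pitches are 26 semitones apart.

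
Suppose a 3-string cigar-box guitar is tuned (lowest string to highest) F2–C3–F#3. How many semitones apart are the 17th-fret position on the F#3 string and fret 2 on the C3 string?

F#3 at fret 17 → B4 (MIDI 71); C3 at fret 2 → D3 (MIDI 50).
71 − 50 = 21, so the two pitches are 21 semitones apart, with B4 the higher.

21 semitones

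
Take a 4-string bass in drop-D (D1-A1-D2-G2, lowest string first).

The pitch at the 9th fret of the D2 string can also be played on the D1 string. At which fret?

21

D2 at fret 9 is D2 + 9 semitones = B2.
The open D1 string is 12 semitones below the open D2, so the same pitch on the D1 string lies at fret 9 + 12 = 21.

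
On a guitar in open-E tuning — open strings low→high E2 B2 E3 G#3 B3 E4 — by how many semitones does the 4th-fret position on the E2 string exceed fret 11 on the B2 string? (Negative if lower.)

-14 semitones

E2 at fret 4 → G#2 (MIDI 44); B2 at fret 11 → A#3 (MIDI 58).
44 − 58 = -14, so the two pitches are 14 semitones apart.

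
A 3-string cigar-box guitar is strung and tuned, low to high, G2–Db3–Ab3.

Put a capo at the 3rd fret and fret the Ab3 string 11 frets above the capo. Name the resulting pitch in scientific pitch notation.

The capo raises the open Ab3 by 3 semitones to B3; fretting 11 more gives Ab3 + 3 + 11 = Ab3 + 14 semitones = Bb4.

Bb4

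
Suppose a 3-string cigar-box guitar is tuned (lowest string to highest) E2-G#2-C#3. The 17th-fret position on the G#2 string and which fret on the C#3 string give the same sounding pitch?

12

G#2 at fret 17 is G#2 + 17 semitones = C#4.
The open C#3 string is 5 semitones above the open G#2, so the same pitch on the C#3 string lies at fret 17 − 5 = 12.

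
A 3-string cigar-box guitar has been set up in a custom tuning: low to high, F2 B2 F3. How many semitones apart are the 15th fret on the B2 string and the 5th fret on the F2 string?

16 semitones

B2 at fret 15 → D4 (MIDI 62); F2 at fret 5 → A#2 (MIDI 46).
62 − 46 = 16, so the two pitches are 16 semitones apart, with D4 the higher.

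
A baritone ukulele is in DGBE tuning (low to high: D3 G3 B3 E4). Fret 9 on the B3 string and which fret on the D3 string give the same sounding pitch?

18

B3 at fret 9 is B3 + 9 semitones = G#4.
The open D3 string is 9 semitones below the open B3, so the same pitch on the D3 string lies at fret 9 + 9 = 18.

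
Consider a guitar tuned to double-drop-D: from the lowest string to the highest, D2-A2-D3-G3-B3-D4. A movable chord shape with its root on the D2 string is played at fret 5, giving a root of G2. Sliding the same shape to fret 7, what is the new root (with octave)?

A2

Moving from fret 5 to fret 7 shifts the root by 2 semitones.
G2 up 2 semitones is A2.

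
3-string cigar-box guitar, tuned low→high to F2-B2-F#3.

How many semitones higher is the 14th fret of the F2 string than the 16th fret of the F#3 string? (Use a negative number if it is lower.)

-15 semitones

F2 at fret 14 → G3 (MIDI 55); F#3 at fret 16 → A#4 (MIDI 70).
55 − 70 = -15, so the two pitches are 15 semitones apart.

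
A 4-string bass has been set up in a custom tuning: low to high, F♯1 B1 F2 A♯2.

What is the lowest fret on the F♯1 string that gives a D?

8

From F♯1, count semitones up the chromatic scale until reaching D: F#–G–G#–A–A#–B–C–C#–D — 8 steps.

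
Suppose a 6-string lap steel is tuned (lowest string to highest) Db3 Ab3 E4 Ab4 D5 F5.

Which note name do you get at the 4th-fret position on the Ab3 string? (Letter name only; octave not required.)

The open Ab3 string plus 4 semitones: Ab–A–Bb–B–C.

C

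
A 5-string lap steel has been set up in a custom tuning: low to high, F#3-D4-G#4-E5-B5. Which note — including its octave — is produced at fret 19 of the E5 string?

B6

E5 is MIDI 76. Adding 19 gives 95, which is B6.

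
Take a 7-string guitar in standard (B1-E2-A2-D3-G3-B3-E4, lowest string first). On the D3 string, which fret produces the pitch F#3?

4

F#3 is 4 semitones above the open D3 (D–D#–E–F–F#), so it sits at fret 4.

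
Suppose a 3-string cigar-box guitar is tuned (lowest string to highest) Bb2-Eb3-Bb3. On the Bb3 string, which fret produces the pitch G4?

9

G4 is 9 semitones above the open Bb3 (Bb–B–C–Db–D–Eb–E–F–Gb–G), so it sits at fret 9.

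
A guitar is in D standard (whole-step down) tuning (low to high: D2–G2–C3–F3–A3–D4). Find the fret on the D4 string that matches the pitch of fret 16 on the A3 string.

11

Fret 16 on A3 is MIDI 57 + 16 = 73 (C#5). On the D4 string (open MIDI 62), that pitch is 73 − 62 = fret 11.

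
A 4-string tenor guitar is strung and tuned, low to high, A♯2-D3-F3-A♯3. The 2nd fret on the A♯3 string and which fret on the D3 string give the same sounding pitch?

10

Fret 2 on A♯3 is MIDI 58 + 2 = 60 (C4). On the D3 string (open MIDI 50), that pitch is 60 − 50 = fret 10.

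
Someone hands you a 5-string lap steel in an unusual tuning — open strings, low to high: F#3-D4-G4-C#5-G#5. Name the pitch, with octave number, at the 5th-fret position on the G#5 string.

The open G#5 string plus 5 semitones: G#–A–A#–B–C–C#.
The walk passes from B into C once, so the octave number goes from 5 to 6.
(Equivalently spelled Db6.)

C#6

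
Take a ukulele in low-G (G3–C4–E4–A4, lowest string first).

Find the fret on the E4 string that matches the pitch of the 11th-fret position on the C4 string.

C4 at fret 11 is C4 + 11 semitones = B4.
The open E4 string is 4 semitones above the open C4, so the same pitch on the E4 string lies at fret 11 − 4 = 7.

7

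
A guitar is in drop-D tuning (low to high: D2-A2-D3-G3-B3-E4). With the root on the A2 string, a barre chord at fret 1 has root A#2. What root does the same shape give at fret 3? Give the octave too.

Moving from fret 1 to fret 3 shifts the root by 2 semitones.
A#2 up 2 semitones is C3.

C3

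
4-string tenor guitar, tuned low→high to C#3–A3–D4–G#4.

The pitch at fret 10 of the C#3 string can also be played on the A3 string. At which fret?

Fret 10 on C#3 is MIDI 49 + 10 = 59 (B3). On the A3 string (open MIDI 57), that pitch is 59 − 57 = fret 2.

2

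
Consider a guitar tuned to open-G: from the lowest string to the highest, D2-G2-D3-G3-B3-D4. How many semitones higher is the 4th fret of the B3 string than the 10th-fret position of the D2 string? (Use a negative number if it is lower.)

15 semitones

B3 at fret 4 → D♯4 (MIDI 63); D2 at fret 10 → C3 (MIDI 48).
63 − 48 = 15, so the two pitches are 15 semitones apart.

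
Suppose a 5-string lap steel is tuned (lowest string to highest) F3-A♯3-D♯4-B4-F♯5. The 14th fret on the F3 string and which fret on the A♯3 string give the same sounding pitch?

Fret 14 on F3 is MIDI 53 + 14 = 67 (G4). On the A♯3 string (open MIDI 58), that pitch is 67 − 58 = fret 9.

9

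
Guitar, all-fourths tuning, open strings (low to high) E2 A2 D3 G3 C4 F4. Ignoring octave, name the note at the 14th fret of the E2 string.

E2 is MIDI 40. Adding 14 gives 54; 54 mod 12 = 6, i.e. F♯.

F♯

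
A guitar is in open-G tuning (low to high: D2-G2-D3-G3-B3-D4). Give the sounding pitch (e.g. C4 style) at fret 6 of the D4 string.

Each fret is one semitone, so D4 + 6 = G♯4.
(Equivalently spelled A♭4.)

G♯4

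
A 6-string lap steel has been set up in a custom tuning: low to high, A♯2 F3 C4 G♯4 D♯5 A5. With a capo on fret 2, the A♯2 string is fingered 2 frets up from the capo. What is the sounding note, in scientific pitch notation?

D3

The capo raises the open A♯2 by 2 semitones to C3; fretting 2 more gives A♯2 + 2 + 2 = A♯2 + 4 semitones = D3.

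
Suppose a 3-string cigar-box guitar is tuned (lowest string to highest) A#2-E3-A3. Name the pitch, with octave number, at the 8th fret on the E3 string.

C4

E3 is MIDI 52. Adding 8 gives 60, which is C4.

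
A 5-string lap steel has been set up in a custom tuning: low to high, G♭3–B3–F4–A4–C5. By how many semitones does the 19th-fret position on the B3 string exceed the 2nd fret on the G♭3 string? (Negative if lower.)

B3 at fret 19 → G♭5 (MIDI 78); G♭3 at fret 2 → A♭3 (MIDI 56).
78 − 56 = 22, so the two pitches are 22 semitones apart.

22 semitones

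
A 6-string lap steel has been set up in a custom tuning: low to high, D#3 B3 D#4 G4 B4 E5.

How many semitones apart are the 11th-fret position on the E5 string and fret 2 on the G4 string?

18 semitones

E5 at fret 11 → D#6 (MIDI 87); G4 at fret 2 → A4 (MIDI 69).
87 − 69 = 18, so the two pitches are 18 semitones apart, with D#6 the higher.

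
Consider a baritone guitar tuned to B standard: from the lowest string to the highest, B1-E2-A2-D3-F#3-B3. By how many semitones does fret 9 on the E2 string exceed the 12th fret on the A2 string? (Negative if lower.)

-8 semitones

E2 at fret 9 → C#3 (MIDI 49); A2 at fret 12 → A3 (MIDI 57).
49 − 57 = -8, so the two pitches are 8 semitones apart.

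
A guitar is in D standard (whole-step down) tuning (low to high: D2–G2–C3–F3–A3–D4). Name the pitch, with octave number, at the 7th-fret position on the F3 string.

C4

The open F3 string plus 7 semitones: F–F#–G–G#–A–A#–B–C.
The walk passes from B into C once, so the octave number goes from 3 to 4.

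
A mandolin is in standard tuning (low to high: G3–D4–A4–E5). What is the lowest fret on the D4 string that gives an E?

2

From D4, count semitones up the chromatic scale until reaching E: D–D#–E — 2 steps.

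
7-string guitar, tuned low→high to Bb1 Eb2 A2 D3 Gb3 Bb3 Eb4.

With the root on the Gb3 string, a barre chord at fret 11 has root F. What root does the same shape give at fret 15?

Moving from fret 11 to fret 15 shifts the root by 4 semitones.
F up 4 semitones is A.

A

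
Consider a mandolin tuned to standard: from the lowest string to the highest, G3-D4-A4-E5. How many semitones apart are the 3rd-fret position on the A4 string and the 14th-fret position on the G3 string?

A4 at fret 3 → C5 (MIDI 72); G3 at fret 14 → A4 (MIDI 69).
72 − 69 = 3, so the two pitches are 3 semitones apart, with C5 the higher.

3 semitones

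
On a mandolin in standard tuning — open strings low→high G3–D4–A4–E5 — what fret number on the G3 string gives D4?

D4 is 7 semitones above the open G3 (G–G#–A–A#–B–C–C#–D), so it sits at fret 7.

7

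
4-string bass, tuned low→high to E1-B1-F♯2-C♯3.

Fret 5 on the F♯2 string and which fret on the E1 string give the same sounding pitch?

F♯2 at fret 5 is F♯2 + 5 semitones = B2.
The open E1 string is 14 semitones below the open F♯2, so the same pitch on the E1 string lies at fret 5 + 14 = 19.

19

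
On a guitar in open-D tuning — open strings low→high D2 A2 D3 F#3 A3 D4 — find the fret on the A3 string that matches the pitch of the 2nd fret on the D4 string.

D4 at fret 2 is D4 + 2 semitones = E4.
The open A3 string is 5 semitones below the open D4, so the same pitch on the A3 string lies at fret 2 + 5 = 7.

7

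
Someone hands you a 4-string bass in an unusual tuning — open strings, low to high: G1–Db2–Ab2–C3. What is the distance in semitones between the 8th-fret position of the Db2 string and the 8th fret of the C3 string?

Db2 at fret 8 → A2 (MIDI 45); C3 at fret 8 → Ab3 (MIDI 56).
45 − 56 = -11, so the two pitches are 11 semitones apart, with Ab3 the higher.

11 semitones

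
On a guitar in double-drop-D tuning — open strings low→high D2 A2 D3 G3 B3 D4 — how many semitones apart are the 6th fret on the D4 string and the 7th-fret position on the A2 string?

D4 at fret 6 → G#4 (MIDI 68); A2 at fret 7 → E3 (MIDI 52).
68 − 52 = 16, so the two pitches are 16 semitones apart, with G#4 the higher.

16 semitones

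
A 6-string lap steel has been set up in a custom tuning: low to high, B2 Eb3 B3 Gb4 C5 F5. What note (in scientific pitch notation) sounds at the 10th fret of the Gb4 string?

The open Gb4 string plus 10 semitones: Gb–G–Ab–A–…–D–Eb–E.
The walk passes from B into C once, so the octave number goes from 4 to 5.

E5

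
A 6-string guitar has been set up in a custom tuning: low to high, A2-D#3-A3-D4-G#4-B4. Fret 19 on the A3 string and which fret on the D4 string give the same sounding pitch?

14

A3 at fret 19 is A3 + 19 semitones = E5.
The open D4 string is 5 semitones above the open A3, so the same pitch on the D4 string lies at fret 19 − 5 = 14.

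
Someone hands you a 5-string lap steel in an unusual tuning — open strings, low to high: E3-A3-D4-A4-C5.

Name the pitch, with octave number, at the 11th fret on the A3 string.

A3 is MIDI 57. Adding 11 gives 68, which is Ab4.

Ab4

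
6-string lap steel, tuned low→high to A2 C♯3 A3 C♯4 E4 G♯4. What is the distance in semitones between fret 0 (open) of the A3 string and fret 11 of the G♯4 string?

A3 at fret 0 → A3 (MIDI 57); G♯4 at fret 11 → G5 (MIDI 79).
57 − 79 = -22, so the two pitches are 22 semitones apart, with G5 the higher.

22 semitones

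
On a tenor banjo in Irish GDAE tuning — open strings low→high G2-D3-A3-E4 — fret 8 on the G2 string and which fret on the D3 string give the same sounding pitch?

1

Fret 8 on G2 is MIDI 43 + 8 = 51 (D♯3). On the D3 string (open MIDI 50), that pitch is 51 − 50 = fret 1.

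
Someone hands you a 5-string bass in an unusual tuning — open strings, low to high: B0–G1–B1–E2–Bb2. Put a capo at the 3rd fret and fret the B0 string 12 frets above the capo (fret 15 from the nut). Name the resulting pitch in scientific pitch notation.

The capo raises the open B0 by 3 semitones to D1; fretting 12 more gives B0 + 3 + 12 = B0 + 15 semitones = D2.

D2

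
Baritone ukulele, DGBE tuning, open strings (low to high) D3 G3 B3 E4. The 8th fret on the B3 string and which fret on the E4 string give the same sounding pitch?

B3 at fret 8 is B3 + 8 semitones = G4.
The open E4 string is 5 semitones above the open B3, so the same pitch on the E4 string lies at fret 8 − 5 = 3.

3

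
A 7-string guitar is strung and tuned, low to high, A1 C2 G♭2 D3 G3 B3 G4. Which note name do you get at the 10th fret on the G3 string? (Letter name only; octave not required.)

F

The open G3 string plus 10 semitones: G–Ab–A–Bb–…–Eb–E–F.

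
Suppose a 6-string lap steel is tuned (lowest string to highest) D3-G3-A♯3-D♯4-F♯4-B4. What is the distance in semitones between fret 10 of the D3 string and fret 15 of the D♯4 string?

18 semitones

D3 at fret 10 → C4 (MIDI 60); D♯4 at fret 15 → F♯5 (MIDI 78).
60 − 78 = -18, so the two pitches are 18 semitones apart, with F♯5 the higher.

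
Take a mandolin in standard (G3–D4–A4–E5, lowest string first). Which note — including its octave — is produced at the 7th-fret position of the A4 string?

E5

The open A4 string plus 7 semitones: A–A#–B–C–C#–D–D#–E.
The walk passes from B into C once, so the octave number goes from 4 to 5.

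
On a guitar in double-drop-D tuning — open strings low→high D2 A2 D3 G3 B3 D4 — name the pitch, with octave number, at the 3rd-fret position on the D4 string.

F4

Each fret is one semitone, so D4 + 3 = F4.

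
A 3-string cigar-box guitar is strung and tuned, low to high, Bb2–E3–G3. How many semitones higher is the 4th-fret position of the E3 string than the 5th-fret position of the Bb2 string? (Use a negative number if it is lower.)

E3 at fret 4 → Ab3 (MIDI 56); Bb2 at fret 5 → Eb3 (MIDI 51).
56 − 51 = 5, so the two pitches are 5 semitones apart.

5 semitones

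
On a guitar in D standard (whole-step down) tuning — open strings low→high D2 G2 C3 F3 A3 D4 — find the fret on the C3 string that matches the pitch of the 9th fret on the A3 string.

A3 at fret 9 is A3 + 9 semitones = F#4.
The open C3 string is 9 semitones below the open A3, so the same pitch on the C3 string lies at fret 9 + 9 = 18.

18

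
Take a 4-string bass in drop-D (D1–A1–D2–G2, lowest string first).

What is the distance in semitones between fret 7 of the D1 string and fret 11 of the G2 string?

21 semitones

D1 at fret 7 → A1 (MIDI 33); G2 at fret 11 → F♯3 (MIDI 54).
33 − 54 = -21, so the two pitches are 21 semitones apart, with F♯3 the higher.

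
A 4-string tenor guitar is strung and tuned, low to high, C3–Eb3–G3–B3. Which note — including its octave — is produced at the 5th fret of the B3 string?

B3 is MIDI 59. Adding 5 gives 64, which is E4.

E4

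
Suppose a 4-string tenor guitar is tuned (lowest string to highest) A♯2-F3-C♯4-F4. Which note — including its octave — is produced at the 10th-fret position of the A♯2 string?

The open A♯2 string plus 10 semitones: A#–B–C–C#–…–F#–G–G#.
The walk passes from B into C once, so the octave number goes from 2 to 3.
(Equivalently spelled A♭3.)

G♯3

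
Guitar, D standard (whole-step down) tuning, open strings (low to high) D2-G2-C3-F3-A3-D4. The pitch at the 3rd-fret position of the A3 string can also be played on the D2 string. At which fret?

22

Fret 3 on A3 is MIDI 57 + 3 = 60 (C4). On the D2 string (open MIDI 38), that pitch is 60 − 38 = fret 22.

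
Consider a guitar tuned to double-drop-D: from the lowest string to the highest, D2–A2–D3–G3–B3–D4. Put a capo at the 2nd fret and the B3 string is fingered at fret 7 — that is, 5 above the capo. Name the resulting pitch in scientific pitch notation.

The capo raises the open B3 by 2 semitones to C♯4; fretting 5 more gives B3 + 2 + 5 = B3 + 7 semitones = F♯4.
(Also written G♭.)

F♯4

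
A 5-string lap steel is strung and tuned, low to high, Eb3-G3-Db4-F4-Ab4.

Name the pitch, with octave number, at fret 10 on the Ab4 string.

Ab4 is MIDI 68. Adding 10 gives 78, which is Gb5.
(Equivalently spelled F#5.)

Gb5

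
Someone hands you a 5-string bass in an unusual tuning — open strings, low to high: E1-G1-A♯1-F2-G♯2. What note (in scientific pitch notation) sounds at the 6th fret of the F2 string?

B2

Each fret is one semitone, so F2 + 6 = B2.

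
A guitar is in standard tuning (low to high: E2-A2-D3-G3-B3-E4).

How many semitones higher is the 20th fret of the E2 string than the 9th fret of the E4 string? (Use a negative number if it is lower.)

-13 semitones

E2 at fret 20 → C4 (MIDI 60); E4 at fret 9 → C#5 (MIDI 73).
60 − 73 = -13, so the two pitches are 13 semitones apart.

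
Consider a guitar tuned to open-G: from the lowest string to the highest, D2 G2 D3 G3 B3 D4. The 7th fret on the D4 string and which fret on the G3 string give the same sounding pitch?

14

D4 at fret 7 is D4 + 7 semitones = A4.
The open G3 string is 7 semitones below the open D4, so the same pitch on the G3 string lies at fret 7 + 7 = 14.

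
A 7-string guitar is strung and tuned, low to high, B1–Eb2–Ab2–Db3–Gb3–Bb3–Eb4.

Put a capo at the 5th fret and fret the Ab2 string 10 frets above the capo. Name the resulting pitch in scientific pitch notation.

The capo raises the open Ab2 by 5 semitones to Db3; fretting 10 more gives Ab2 + 5 + 10 = Ab2 + 15 semitones = B3.

B3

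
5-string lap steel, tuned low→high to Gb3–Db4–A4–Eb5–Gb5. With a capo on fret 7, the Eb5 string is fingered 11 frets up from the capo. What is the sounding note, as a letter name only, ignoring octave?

A

The capo raises the open Eb5 by 7 semitones to Bb5; fretting 11 more gives Eb5 + 7 + 11 = Eb5 + 18 semitones, landing on A.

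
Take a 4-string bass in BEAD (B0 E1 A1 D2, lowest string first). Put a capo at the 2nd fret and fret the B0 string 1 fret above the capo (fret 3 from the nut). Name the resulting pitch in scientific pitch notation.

D1

The capo raises the open B0 by 2 semitones to C#1; fretting 1 more gives B0 + 2 + 1 = B0 + 3 semitones = D1.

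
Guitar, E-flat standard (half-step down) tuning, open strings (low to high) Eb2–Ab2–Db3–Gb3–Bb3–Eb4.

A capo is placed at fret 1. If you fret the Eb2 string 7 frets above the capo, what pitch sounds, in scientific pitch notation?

The capo raises the open Eb2 by 1 semitone to E2; fretting 7 more gives Eb2 + 1 + 7 = Eb2 + 8 semitones = B2.

B2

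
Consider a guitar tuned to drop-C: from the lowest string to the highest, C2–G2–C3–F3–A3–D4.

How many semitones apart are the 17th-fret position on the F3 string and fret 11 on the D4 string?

F3 at fret 17 → A#4 (MIDI 70); D4 at fret 11 → C#5 (MIDI 73).
70 − 73 = -3, so the two pitches are 3 semitones apart, with C#5 the higher.

3 semitones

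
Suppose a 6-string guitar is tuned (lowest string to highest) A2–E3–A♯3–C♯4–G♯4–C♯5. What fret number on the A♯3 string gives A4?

A4 is 11 semitones above the open A♯3 (A#–B–C–C#–…–G–G#–A), so it sits at fret 11.

11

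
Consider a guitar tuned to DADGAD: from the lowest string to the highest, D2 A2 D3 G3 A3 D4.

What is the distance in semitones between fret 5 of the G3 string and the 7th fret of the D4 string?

9 semitones

G3 at fret 5 → C4 (MIDI 60); D4 at fret 7 → A4 (MIDI 69).
60 − 69 = -9, so the two pitches are 9 semitones apart, with A4 the higher.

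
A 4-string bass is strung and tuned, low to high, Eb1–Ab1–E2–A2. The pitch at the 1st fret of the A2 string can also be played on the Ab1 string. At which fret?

A2 at fret 1 is A2 + 1 semitone = Bb2.
The open Ab1 string is 13 semitones below the open A2, so the same pitch on the Ab1 string lies at fret 1 + 13 = 14.

14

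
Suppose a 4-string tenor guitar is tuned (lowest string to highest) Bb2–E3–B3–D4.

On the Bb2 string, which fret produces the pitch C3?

C3 is 2 semitones above the open Bb2 (Bb–B–C), so it sits at fret 2.

2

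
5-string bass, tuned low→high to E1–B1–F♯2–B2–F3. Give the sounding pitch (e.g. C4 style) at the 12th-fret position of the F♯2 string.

Each fret is one semitone, so F♯2 + 12 = F♯3.
(Equivalently spelled G♭3.)

F♯3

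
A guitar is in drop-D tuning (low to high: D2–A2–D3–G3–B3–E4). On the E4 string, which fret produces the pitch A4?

A4 is 5 semitones above the open E4 (E–F–F#–G–G#–A), so it sits at fret 5.

5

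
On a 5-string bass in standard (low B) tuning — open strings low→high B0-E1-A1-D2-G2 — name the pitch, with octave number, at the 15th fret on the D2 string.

F3

Each fret is one semitone, so D2 + 15 = F3.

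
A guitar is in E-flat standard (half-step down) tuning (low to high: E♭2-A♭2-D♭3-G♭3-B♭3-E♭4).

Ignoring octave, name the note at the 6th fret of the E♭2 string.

A

The open E♭2 string plus 6 semitones: Eb–E–F–Gb–G–Ab–A.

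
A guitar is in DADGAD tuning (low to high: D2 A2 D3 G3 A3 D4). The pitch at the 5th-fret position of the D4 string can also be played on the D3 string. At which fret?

17

Fret 5 on D4 is MIDI 62 + 5 = 67 (G4). On the D3 string (open MIDI 50), that pitch is 67 − 50 = fret 17.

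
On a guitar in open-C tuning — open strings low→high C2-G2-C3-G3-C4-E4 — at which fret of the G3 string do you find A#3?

3

A#3 is 3 semitones above the open G3 (G–G#–A–A#), so it sits at fret 3.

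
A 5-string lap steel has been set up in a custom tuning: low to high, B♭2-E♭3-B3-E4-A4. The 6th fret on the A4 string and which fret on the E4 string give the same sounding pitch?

11

Fret 6 on A4 is MIDI 69 + 6 = 75 (E♭5). On the E4 string (open MIDI 64), that pitch is 75 − 64 = fret 11.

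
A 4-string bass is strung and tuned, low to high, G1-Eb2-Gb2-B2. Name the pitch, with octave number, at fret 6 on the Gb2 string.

Each fret is one semitone, so Gb2 + 6 = C3.

C3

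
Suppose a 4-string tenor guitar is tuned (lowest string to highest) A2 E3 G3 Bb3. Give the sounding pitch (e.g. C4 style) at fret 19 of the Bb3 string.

Each fret is one semitone, so Bb3 + 19 = F5.

F5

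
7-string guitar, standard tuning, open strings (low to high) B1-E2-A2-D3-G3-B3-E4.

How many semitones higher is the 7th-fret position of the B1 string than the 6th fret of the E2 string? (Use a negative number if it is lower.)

-4 semitones

B1 at fret 7 → F#2 (MIDI 42); E2 at fret 6 → A#2 (MIDI 46).
42 − 46 = -4, so the two pitches are 4 semitones apart.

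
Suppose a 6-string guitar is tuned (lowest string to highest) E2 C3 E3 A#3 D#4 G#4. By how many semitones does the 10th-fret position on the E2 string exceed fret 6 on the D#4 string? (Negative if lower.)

E2 at fret 10 → D3 (MIDI 50); D#4 at fret 6 → A4 (MIDI 69).
50 − 69 = -19, so the two pitches are 19 semitones apart.

-19 semitones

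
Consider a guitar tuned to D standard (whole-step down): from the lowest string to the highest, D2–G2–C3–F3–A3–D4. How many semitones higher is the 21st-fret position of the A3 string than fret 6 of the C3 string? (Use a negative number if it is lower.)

24 semitones

A3 at fret 21 → F♯5 (MIDI 78); C3 at fret 6 → F♯3 (MIDI 54).
78 − 54 = 24, so the two pitches are 24 semitones apart.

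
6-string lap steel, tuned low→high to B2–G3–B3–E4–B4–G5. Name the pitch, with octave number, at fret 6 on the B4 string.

F5

The open B4 string plus 6 semitones: B–C–C#–D–D#–E–F.
The walk passes from B into C once, so the octave number goes from 4 to 5.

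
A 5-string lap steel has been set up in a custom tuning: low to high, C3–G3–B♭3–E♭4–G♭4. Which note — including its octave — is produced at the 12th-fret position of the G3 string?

G4

The open G3 string plus 12 semitones: G–Ab–A–Bb–…–F–Gb–G.
The walk passes from B into C once, so the octave number goes from 3 to 4.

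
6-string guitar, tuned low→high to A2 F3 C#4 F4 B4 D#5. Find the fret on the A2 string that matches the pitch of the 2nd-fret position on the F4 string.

F4 at fret 2 is F4 + 2 semitones = G4.
The open A2 string is 20 semitones below the open F4, so the same pitch on the A2 string lies at fret 2 + 20 = 22.

22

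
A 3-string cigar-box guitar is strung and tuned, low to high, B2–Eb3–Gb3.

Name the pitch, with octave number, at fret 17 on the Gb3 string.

Each fret is one semitone, so Gb3 + 17 = B4.

B4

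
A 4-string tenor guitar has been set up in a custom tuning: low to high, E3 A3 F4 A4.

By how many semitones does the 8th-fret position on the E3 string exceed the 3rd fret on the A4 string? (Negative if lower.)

E3 at fret 8 → C4 (MIDI 60); A4 at fret 3 → C5 (MIDI 72).
60 − 72 = -12, so the two pitches are 12 semitones apart.

-12 semitones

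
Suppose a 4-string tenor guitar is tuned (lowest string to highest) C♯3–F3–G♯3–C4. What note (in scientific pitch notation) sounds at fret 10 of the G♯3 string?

F♯4

The open G♯3 string plus 10 semitones: G#–A–A#–B–…–E–F–F#.
The walk passes from B into C once, so the octave number goes from 3 to 4.
(Equivalently spelled G♭4.)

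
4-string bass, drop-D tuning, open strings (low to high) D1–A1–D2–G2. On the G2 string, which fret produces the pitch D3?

7

D3 is 7 semitones above the open G2 (G–G#–A–A#–B–C–C#–D), so it sits at fret 7.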